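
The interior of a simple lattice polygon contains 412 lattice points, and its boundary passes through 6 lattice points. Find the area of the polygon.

414

By Pick's theorem, A = I + B/2 − 1 = 412 + 6/2 − 1 = 414.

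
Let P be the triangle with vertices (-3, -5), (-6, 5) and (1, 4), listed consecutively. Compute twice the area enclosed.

By the shoelace formula, twice the signed area is |[(-3)·5 − (-6)·(-5)] + [(-6)·4 − 1·5] + [1·(-5) − (-3)·4]| = 67, so the area is 67/2.

67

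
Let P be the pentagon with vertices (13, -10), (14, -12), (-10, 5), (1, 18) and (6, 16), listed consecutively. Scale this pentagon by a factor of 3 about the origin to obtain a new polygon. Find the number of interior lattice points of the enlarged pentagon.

2743

The shoelace formula gives twice the area as |(13·(-12) − 14·(-10)) + (14·5 − (-10)·(-12)) + ((-10)·18 − 1·5) + (1·16 − 6·18) + (6·(-10) − 13·16)| = 611, so the area is 611/2.
Along each edge there are gcd(|Δx|,|Δy|)+1 lattice points, so counting each shared vertex once the boundary has gcd(1,2) + gcd(24,17) + gcd(11,13) + gcd(5,2) + gcd(7,26) = 1+1+1+1+1 = 5.
Scaling by 3 multiplies the area by 3² = 9 (so the new area is 2749.5) and multiplies the boundary lattice-point count by 3, giving 15.
By Pick's theorem, the interior count of the dilated polygon is 2749.5 − 15/2 + 1 = 2743.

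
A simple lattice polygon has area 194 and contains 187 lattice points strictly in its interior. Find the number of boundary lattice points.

16

Pick's theorem gives A = I + B/2 − 1, so B = 2(A − I + 1) = 2(194 − 187 + 1) = 16.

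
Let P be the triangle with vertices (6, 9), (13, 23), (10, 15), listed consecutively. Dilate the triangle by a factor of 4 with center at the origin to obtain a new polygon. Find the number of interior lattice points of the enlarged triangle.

93

The shoelace formula gives twice the area as |(6·23 − 13·9) + (13·15 − 10·23) + (10·9 − 6·15)| = 14, so the area is 7.
Summing gcd(|Δx|,|Δy|) over the edges gives the boundary count: gcd(7,14) + gcd(3,8) + gcd(4,6) = 7+1+2 = 10.
Scaling by 4 multiplies the area by 4² = 16 (so the new area is 112) and multiplies the boundary lattice-point count by 4, giving 40.
By Pick's theorem, the interior count of the dilated polygon is 112 − 40/2 + 1 = 93.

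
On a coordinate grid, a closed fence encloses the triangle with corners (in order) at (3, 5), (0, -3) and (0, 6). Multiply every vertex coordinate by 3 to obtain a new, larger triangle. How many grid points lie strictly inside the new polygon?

106

Using the shoelace formula, 2A = |[3·(-3) − 0·5] + [0·6 − 0·(-3)] + [0·5 − 3·6]| = 27, so the area is 13.5.
The number of boundary lattice points is Σ gcd(|Δx|,|Δy|) = gcd(3,8) + gcd(0,9) + gcd(3,1) = 1+9+1 = 11.
Scaling by 3 multiplies the area by 3² = 9 (so the new area is 121.5) and multiplies the boundary lattice-point count by 3, giving 33.
By Pick's theorem, the interior count of the dilated polygon is 121.5 − 33/2 + 1 = 106.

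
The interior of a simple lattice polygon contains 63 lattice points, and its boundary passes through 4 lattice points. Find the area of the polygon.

By Pick's theorem, A = I + B/2 − 1 = 63 + 4/2 − 1 = 64.

64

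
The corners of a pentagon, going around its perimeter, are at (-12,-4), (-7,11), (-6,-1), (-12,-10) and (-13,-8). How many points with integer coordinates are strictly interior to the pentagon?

54

Using the shoelace formula, 2A = |[(-12)·11 − (-7)·(-4)] + [(-7)·(-1) − (-6)·11] + [(-6)·(-10) − (-12)·(-1)] + [(-12)·(-8) − (-13)·(-10)] + [(-13)·(-4) − (-12)·(-8)]| = 117, so the area is 117/2.
Summing gcd(|Δx|,|Δy|) over the edges gives the boundary count: gcd(5,15) + gcd(1,12) + gcd(6,9) + gcd(1,2) + gcd(1,4) = 5+1+3+1+1 = 11.
Pick's theorem gives I = A − B/2 + 1 = 117/2 − 11/2 + 1 = 54.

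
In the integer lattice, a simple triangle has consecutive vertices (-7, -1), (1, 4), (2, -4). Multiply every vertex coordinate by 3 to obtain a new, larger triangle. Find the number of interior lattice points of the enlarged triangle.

304

By the shoelace formula, twice the signed area is |((-7)·4 − 1·(-1)) + (1·(-4) − 2·4) + (2·(-1) − (-7)·(-4))| = 69, so the area is 34.5.
The number of boundary lattice points is Σ gcd(|Δx|,|Δy|) = gcd(8,5) + gcd(1,8) + gcd(9,3) = 1+1+3 = 5.
Scaling by 3 multiplies the area by 3² = 9 (so the new area is 310.5) and multiplies the boundary lattice-point count by 3, giving 15.
By Pick's theorem, the interior count of the dilated polygon is 310.5 − 15/2 + 1 = 304.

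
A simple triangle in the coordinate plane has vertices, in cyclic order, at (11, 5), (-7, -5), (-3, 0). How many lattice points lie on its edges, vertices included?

4

Along each edge there are gcd(|Δx|,|Δy|)+1 lattice points, so counting each shared vertex once the boundary has gcd(18,10) + gcd(4,5) + gcd(14,5) = 2+1+1 = 4.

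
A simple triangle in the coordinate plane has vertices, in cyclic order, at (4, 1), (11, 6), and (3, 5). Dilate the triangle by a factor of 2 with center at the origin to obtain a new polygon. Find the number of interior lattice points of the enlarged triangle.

64

The shoelace formula gives twice the area as |(4·6 − 11·1) + (11·5 − 3·6) + (3·1 − 4·5)| = 33, so the area is 33/2.
Summing gcd(|Δx|,|Δy|) over the edges gives the boundary count: gcd(7,5) + gcd(8,1) + gcd(1,4) = 1+1+1 = 3.
Scaling by 2 multiplies the area by 2² = 4 (so the new area is 66) and multiplies the boundary lattice-point count by 2, giving 6.
By Pick's theorem, the interior count of the dilated polygon is 66 − 6/2 + 1 = 64.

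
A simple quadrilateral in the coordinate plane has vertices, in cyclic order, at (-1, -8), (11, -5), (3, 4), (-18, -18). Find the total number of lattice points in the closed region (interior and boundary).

152

By the shoelace formula, twice the signed area is |[(-1)·(-5) − 11·(-8)] + [11·4 − 3·(-5)] + [3·(-18) − (-18)·4] + [(-18)·(-8) − (-1)·(-18)]| = 296, so the area is 148.
Along each edge there are gcd(|Δx|,|Δy|)+1 lattice points, so counting each shared vertex once the boundary has gcd(12,3) + gcd(8,9) + gcd(21,22) + gcd(17,10) = 3+1+1+1 = 6.
Pick's theorem gives I = A − B/2 + 1 = 148 − 6/2 + 1 = 146, so the closed region contains I + B = 146 + 6 = 152 lattice points.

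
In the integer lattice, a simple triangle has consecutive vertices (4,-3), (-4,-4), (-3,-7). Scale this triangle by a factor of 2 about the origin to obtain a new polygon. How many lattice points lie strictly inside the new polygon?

By the shoelace formula, twice the signed area is |(4·(-4) − (-4)·(-3)) + ((-4)·(-7) − (-3)·(-4)) + ((-3)·(-3) − 4·(-7))| = 25, so the area is 25/2.
The number of boundary lattice points is Σ gcd(|Δx|,|Δy|) = gcd(8,1) + gcd(1,3) + gcd(7,4) = 1+1+1 = 3.
Scaling by 2 multiplies the area by 2² = 4 (so the new area is 50) and multiplies the boundary lattice-point count by 2, giving 6.
By Pick's theorem, the interior count of the dilated polygon is 50 − 6/2 + 1 = 48.

48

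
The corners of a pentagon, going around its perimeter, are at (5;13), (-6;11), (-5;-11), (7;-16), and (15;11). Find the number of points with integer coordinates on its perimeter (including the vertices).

Along each edge there are gcd(|Δx|,|Δy|)+1 lattice points, so counting each shared vertex once the boundary has gcd(11,2) + gcd(1,22) + gcd(12,5) + gcd(8,27) + gcd(10,2) = 1+1+1+1+2 = 6.

6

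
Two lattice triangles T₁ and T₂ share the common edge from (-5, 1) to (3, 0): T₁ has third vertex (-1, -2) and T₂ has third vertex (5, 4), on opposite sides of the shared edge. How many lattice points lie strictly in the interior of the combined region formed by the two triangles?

25

The union is the simple quadrilateral with vertices (-5, 1), (-1, -2), (3, 0), (5, 4) in order.
By the shoelace formula, twice the signed area is |[(-5)·(-2) − (-1)·1] + [(-1)·0 − 3·(-2)] + [3·4 − 5·0] + [5·1 − (-5)·4]| = 54, so the area is 27.
Summing gcd(|Δx|,|Δy|) over the edges gives the boundary count: gcd(4,3) + gcd(4,2) + gcd(2,4) + gcd(10,3) = 1+2+2+1 = 6.
By Pick's theorem I = A − B/2 + 1 = 27 − 6/2 + 1 = 25.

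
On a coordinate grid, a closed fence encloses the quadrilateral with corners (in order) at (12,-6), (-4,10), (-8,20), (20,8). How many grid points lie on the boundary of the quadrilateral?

24

Summing gcd(|Δx|,|Δy|) over the edges gives the boundary count: gcd(16,16) + gcd(4,10) + gcd(28,12) + gcd(8,14) = 16+2+4+2 = 24.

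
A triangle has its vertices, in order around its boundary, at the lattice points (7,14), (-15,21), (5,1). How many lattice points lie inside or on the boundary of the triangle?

162

By the shoelace formula, twice the signed area is |(7·21 − (-15)·14) + ((-15)·1 − 5·21) + (5·14 − 7·1)| = 300, so the area is 150.
Along each edge there are gcd(|Δx|,|Δy|)+1 lattice points, so counting each shared vertex once the boundary has gcd(22,7) + gcd(20,20) + gcd(2,13) = 1+20+1 = 22.
Pick's theorem gives I = A − B/2 + 1 = 150 − 22/2 + 1 = 140, so the closed region contains I + B = 140 + 22 = 162 lattice points.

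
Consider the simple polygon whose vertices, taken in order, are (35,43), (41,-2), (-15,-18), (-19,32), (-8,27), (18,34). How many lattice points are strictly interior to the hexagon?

2420

By the shoelace formula, twice the signed area is |(35·(-2) − 41·43) + (41·(-18) − (-15)·(-2)) + ((-15)·32 − (-19)·(-18)) + ((-19)·27 − (-8)·32) + ((-8)·34 − 18·27) + (18·43 − 35·34)| = 4854, so the area is 2427.
Along each edge there are gcd(|Δx|,|Δy|)+1 lattice points, so counting each shared vertex once the boundary has gcd(6,45) + gcd(56,16) + gcd(4,50) + gcd(11,5) + gcd(26,7) + gcd(17,9) = 3+8+2+1+1+1 = 16.
Pick's theorem gives I = A − B/2 + 1 = 2427 − 16/2 + 1 = 2420.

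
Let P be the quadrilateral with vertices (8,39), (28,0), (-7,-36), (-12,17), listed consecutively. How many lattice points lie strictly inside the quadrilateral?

1626

By the shoelace formula, twice the signed area is |(8·0 − 28·39) + (28·(-36) − (-7)·0) + ((-7)·17 − (-12)·(-36)) + ((-12)·39 − 8·17)| = 3255, so the area is 3255/2.
Along each edge there are gcd(|Δx|,|Δy|)+1 lattice points, so counting each shared vertex once the boundary has gcd(20,39) + gcd(35,36) + gcd(5,53) + gcd(20,22) = 1+1+1+2 = 5.
Pick's theorem gives I = A − B/2 + 1 = 3255/2 − 5/2 + 1 = 1626.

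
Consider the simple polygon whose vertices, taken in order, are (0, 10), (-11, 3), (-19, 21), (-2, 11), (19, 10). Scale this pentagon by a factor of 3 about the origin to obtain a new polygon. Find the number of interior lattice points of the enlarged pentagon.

Using the shoelace formula, 2A = |(0·3 − (-11)·10) + ((-11)·21 − (-19)·3) + ((-19)·11 − (-2)·21) + ((-2)·10 − 19·11) + (19·10 − 0·10)| = 270, so the area is 135.
Summing gcd(|Δx|,|Δy|) over the edges gives the boundary count: gcd(11,7) + gcd(8,18) + gcd(17,10) + gcd(21,1) + gcd(19,0) = 1+2+1+1+19 = 24.
Scaling by 3 multiplies the area by 3² = 9 (so the new area is 1215) and multiplies the boundary lattice-point count by 3, giving 72.
By Pick's theorem, the interior count of the dilated polygon is 1215 − 72/2 + 1 = 1180.

1180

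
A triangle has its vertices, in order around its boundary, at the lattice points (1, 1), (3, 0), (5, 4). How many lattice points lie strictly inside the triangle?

4

By the shoelace formula, twice the signed area is |[1·0 − 3·1] + [3·4 − 5·0] + [5·1 − 1·4]| = 10, so the area is 5.
Summing gcd(|Δx|,|Δy|) over the edges gives the boundary count: gcd(2,1) + gcd(2,4) + gcd(4,3) = 1+2+1 = 4.
By Pick's theorem A = I + B/2 − 1, so I = 5 − 4/2 + 1 = 4.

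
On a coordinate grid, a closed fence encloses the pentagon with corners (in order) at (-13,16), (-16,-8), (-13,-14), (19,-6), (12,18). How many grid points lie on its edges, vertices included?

Along each edge there are gcd(|Δx|,|Δy|)+1 lattice points, so counting each shared vertex once the boundary has gcd(3,24) + gcd(3,6) + gcd(32,8) + gcd(7,24) + gcd(25,2) = 3+3+8+1+1 = 16.

16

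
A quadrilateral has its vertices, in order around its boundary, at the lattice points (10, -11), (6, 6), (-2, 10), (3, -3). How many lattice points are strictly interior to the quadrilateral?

83

Using the shoelace formula, 2A = |[10·6 − 6·(-11)] + [6·10 − (-2)·6] + [(-2)·(-3) − 3·10] + [3·(-11) − 10·(-3)]| = 171, so the area is 171/2.
Along each edge there are gcd(|Δx|,|Δy|)+1 lattice points, so counting each shared vertex once the boundary has gcd(4,17) + gcd(8,4) + gcd(5,13) + gcd(7,8) = 1+4+1+1 = 7.
By Pick's theorem A = I + B/2 − 1, so I = 171/2 − 7/2 + 1 = 83.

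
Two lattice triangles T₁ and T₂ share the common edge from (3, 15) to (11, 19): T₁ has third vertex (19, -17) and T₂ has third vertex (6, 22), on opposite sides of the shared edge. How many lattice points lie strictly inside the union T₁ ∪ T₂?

The union is the simple quadrilateral with vertices (3, 15), (19, -17), (11, 19), (6, 22) in order.
The shoelace formula gives twice the area as |[3·(-17) − 19·15] + [19·19 − 11·(-17)] + [11·22 − 6·19] + [6·15 − 3·22]| = 364, so the area is 182.
Along each edge there are gcd(|Δx|,|Δy|)+1 lattice points, so counting each shared vertex once the boundary has gcd(16,32) + gcd(8,36) + gcd(5,3) + gcd(3,7) = 16+4+1+1 = 22.
By Pick's theorem I = A − B/2 + 1 = 182 − 22/2 + 1 = 172.

172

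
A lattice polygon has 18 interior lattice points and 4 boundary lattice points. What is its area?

19

By Pick's theorem, A = I + B/2 − 1 = 18 + 4/2 − 1 = 19.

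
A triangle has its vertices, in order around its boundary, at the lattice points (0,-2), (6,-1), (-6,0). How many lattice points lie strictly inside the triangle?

By the shoelace formula, twice the signed area is |[0·(-1) − 6·(-2)] + [6·0 − (-6)·(-1)] + [(-6)·(-2) − 0·0]| = 18, so the area is 9.
Summing gcd(|Δx|,|Δy|) over the edges gives the boundary count: gcd(6,1) + gcd(12,1) + gcd(6,2) = 1+1+2 = 4.
By Pick's theorem A = I + B/2 − 1, so I = 9 − 4/2 + 1 = 8.

8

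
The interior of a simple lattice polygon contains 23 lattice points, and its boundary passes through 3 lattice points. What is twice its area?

47

By Pick's theorem, A = I + B/2 − 1 = 23 + 3/2 − 1 = 47/2.
Hence 2A = 47.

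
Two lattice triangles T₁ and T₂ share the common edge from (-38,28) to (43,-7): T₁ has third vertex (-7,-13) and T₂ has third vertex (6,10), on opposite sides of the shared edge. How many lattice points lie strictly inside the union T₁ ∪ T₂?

The union is the simple quadrilateral with vertices (-38,28), (-7,-13), (43,-7), (6,10) in order.
By the shoelace formula, twice the signed area is |[(-38)·(-13) − (-7)·28] + [(-7)·(-7) − 43·(-13)] + [43·10 − 6·(-7)] + [6·28 − (-38)·10]| = 2318, so the area is 1159.
The number of boundary lattice points is Σ gcd(|Δx|,|Δy|) = gcd(31,41) + gcd(50,6) + gcd(37,17) + gcd(44,18) = 1+2+1+2 = 6.
By Pick's theorem I = A − B/2 + 1 = 1159 − 6/2 + 1 = 1157.

1157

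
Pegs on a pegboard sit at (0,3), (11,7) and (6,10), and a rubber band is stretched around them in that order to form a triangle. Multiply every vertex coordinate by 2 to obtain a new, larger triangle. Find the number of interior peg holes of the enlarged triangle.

Using the shoelace formula, 2A = |[0·7 − 11·3] + [11·10 − 6·7] + [6·3 − 0·10]| = 53, so the area is 26.5.
Along each edge there are gcd(|Δx|,|Δy|)+1 lattice points, so counting each shared vertex once the boundary has gcd(11,4) + gcd(5,3) + gcd(6,7) = 1+1+1 = 3.
Scaling by 2 multiplies the area by 2² = 4 (so the new area is 106) and multiplies the boundary lattice-point count by 2, giving 6.
By Pick's theorem, the interior count of the dilated polygon is 106 − 6/2 + 1 = 104.

104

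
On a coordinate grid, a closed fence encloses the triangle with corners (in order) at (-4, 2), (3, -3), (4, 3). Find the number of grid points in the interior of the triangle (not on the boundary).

By the shoelace formula, twice the signed area is |((-4)·(-3) − 3·2) + (3·3 − 4·(-3)) + (4·2 − (-4)·3)| = 47, so the area is 47/2.
Summing gcd(|Δx|,|Δy|) over the edges gives the boundary count: gcd(7,5) + gcd(1,6) + gcd(8,1) = 1+1+1 = 3.
Pick's theorem gives I = A − B/2 + 1 = 47/2 − 3/2 + 1 = 23.

23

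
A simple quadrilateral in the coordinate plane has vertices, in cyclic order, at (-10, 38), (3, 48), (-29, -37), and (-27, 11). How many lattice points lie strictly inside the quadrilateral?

772

Using the shoelace formula, 2A = |[(-10)·48 − 3·38] + [3·(-37) − (-29)·48] + [(-29)·11 − (-27)·(-37)] + [(-27)·38 − (-10)·11]| = 1547, so the area is 1547/2.
Along each edge there are gcd(|Δx|,|Δy|)+1 lattice points, so counting each shared vertex once the boundary has gcd(13,10) + gcd(32,85) + gcd(2,48) + gcd(17,27) = 1+1+2+1 = 5.
Pick's theorem gives I = A − B/2 + 1 = 1547/2 − 5/2 + 1 = 772.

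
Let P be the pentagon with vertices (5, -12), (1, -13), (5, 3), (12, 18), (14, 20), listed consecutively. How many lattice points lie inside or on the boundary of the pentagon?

By the shoelace formula, twice the signed area is |(5·(-13) − 1·(-12)) + (1·3 − 5·(-13)) + (5·18 − 12·3) + (12·20 − 14·18) + (14·(-12) − 5·20)| = 211, so the area is 105.5.
The number of boundary lattice points is Σ gcd(|Δx|,|Δy|) = gcd(4,1) + gcd(4,16) + gcd(7,15) + gcd(2,2) + gcd(9,32) = 1+4+1+2+1 = 9.
Pick's theorem gives I = A − B/2 + 1 = 105.5 − 9/2 + 1 = 102, so the closed region contains I + B = 102 + 9 = 111 lattice points.

111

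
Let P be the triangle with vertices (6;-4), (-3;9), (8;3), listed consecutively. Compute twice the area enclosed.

Using the shoelace formula, 2A = |[6·9 − (-3)·(-4)] + [(-3)·3 − 8·9] + [8·(-4) − 6·3]| = 89, so the area is 44.5.

89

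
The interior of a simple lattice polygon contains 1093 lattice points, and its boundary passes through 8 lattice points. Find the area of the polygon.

Pick's theorem states A = I + B/2 − 1, so A = 1093 + 8/2 − 1 = 1096.

1096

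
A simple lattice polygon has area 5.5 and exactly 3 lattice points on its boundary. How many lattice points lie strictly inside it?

5

From Pick's theorem, I = A − B/2 + 1 = 5.5 − 3/2 + 1 = 5.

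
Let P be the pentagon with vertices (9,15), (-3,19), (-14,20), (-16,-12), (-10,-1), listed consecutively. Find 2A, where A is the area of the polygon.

665

Using the shoelace formula, 2A = |(9·19 − (-3)·15) + ((-3)·20 − (-14)·19) + ((-14)·(-12) − (-16)·20) + ((-16)·(-1) − (-10)·(-12)) + ((-10)·15 − 9·(-1))| = 665, so the area is 332.5.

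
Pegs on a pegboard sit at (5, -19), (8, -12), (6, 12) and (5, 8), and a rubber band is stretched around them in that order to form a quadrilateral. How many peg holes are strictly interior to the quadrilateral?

Using the shoelace formula, 2A = |(5·(-12) − 8·(-19)) + (8·12 − 6·(-12)) + (6·8 − 5·12) + (5·(-19) − 5·8)| = 113, so the area is 113/2.
Along each edge there are gcd(|Δx|,|Δy|)+1 lattice points, so counting each shared vertex once the boundary has gcd(3,7) + gcd(2,24) + gcd(1,4) + gcd(0,27) = 1+2+1+27 = 31.
By Pick's theorem A = I + B/2 − 1, so I = 113/2 − 31/2 + 1 = 42.

42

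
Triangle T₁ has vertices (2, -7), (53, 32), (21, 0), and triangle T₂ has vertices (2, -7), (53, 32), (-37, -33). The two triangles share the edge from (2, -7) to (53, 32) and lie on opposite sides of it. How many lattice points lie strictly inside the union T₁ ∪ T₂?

The union is the simple quadrilateral with vertices (2, -7), (21, 0), (53, 32), (-37, -33) in order.
Using the shoelace formula, 2A = |[2·0 − 21·(-7)] + [21·32 − 53·0] + [53·(-33) − (-37)·32] + [(-37)·(-7) − 2·(-33)]| = 579, so the area is 289.5.
Along each edge there are gcd(|Δx|,|Δy|)+1 lattice points, so counting each shared vertex once the boundary has gcd(19,7) + gcd(32,32) + gcd(90,65) + gcd(39,26) = 1+32+5+13 = 51.
By Pick's theorem I = A − B/2 + 1 = 289.5 − 51/2 + 1 = 265.

265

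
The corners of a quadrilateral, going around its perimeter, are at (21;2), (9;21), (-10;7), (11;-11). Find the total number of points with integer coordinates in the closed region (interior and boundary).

495

Using the shoelace formula, 2A = |(21·21 − 9·2) + (9·7 − (-10)·21) + ((-10)·(-11) − 11·7) + (11·2 − 21·(-11))| = 982, so the area is 491.
Summing gcd(|Δx|,|Δy|) over the edges gives the boundary count: gcd(12,19) + gcd(19,14) + gcd(21,18) + gcd(10,13) = 1+1+3+1 = 6.
Pick's theorem gives I = A − B/2 + 1 = 491 − 6/2 + 1 = 489, so the closed region contains I + B = 489 + 6 = 495 lattice points.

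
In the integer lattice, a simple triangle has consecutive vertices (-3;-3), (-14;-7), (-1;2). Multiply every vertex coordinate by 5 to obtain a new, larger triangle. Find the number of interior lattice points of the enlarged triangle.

Using the shoelace formula, 2A = |((-3)·(-7) − (-14)·(-3)) + ((-14)·2 − (-1)·(-7)) + ((-1)·(-3) − (-3)·2)| = 47, so the area is 23.5.
Summing gcd(|Δx|,|Δy|) over the edges gives the boundary count: gcd(11,4) + gcd(13,9) + gcd(2,5) = 1+1+1 = 3.
Scaling by 5 multiplies the area by 5² = 25 (so the new area is 587.5) and multiplies the boundary lattice-point count by 5, giving 15.
By Pick's theorem, the interior count of the dilated polygon is 587.5 − 15/2 + 1 = 581.

581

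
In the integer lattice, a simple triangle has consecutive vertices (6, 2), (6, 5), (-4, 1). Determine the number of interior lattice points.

13

By the shoelace formula, twice the signed area is |[6·5 − 6·2] + [6·1 − (-4)·5] + [(-4)·2 − 6·1]| = 30, so the area is 15.
Along each edge there are gcd(|Δx|,|Δy|)+1 lattice points, so counting each shared vertex once the boundary has gcd(0,3) + gcd(10,4) + gcd(10,1) = 3+2+1 = 6.
By Pick's theorem A = I + B/2 − 1, so I = 15 − 6/2 + 1 = 13.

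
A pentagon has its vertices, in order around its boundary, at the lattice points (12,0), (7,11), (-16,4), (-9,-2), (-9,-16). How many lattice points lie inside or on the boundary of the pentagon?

371

By the shoelace formula, twice the signed area is |(12·11 − 7·0) + (7·4 − (-16)·11) + ((-16)·(-2) − (-9)·4) + ((-9)·(-16) − (-9)·(-2)) + ((-9)·0 − 12·(-16))| = 722, so the area is 361.
Along each edge there are gcd(|Δx|,|Δy|)+1 lattice points, so counting each shared vertex once the boundary has gcd(5,11) + gcd(23,7) + gcd(7,6) + gcd(0,14) + gcd(21,16) = 1+1+1+14+1 = 18.
Pick's theorem gives I = A − B/2 + 1 = 361 − 18/2 + 1 = 353, so the closed region contains I + B = 353 + 18 = 371 lattice points.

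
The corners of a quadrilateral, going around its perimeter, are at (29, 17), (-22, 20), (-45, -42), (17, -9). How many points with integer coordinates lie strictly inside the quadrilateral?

By the shoelace formula, twice the signed area is |(29·20 − (-22)·17) + ((-22)·(-42) − (-45)·20) + ((-45)·(-9) − 17·(-42)) + (17·17 − 29·(-9))| = 4447, so the area is 4447/2.
The number of boundary lattice points is Σ gcd(|Δx|,|Δy|) = gcd(51,3) + gcd(23,62) + gcd(62,33) + gcd(12,26) = 3+1+1+2 = 7.
Pick's theorem gives I = A − B/2 + 1 = 4447/2 − 7/2 + 1 = 2221.

2221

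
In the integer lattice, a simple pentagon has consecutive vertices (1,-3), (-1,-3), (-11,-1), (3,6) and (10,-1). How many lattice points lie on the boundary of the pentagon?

The number of boundary lattice points is Σ gcd(|Δx|,|Δy|) = gcd(2,0) + gcd(10,2) + gcd(14,7) + gcd(7,7) + gcd(9,2) = 2+2+7+7+1 = 19.

19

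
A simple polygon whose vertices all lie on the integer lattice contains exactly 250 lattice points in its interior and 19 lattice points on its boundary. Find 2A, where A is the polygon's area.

Pick's theorem states A = I + B/2 − 1, so A = 250 + 19/2 − 1 = 517/2.
Hence 2A = 517.

517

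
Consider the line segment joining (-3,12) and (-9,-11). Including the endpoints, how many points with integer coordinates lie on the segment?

2

The number of lattice points on a segment between lattice points is gcd(|Δx|,|Δy|) + 1 = gcd(6,23) + 1 = 1 + 1 = 2.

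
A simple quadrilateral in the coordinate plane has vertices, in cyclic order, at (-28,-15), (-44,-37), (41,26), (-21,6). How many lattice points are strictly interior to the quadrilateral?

1007

The shoelace formula gives twice the area as |((-28)·(-37) − (-44)·(-15)) + ((-44)·26 − 41·(-37)) + (41·6 − (-21)·26) + ((-21)·(-15) − (-28)·6)| = 2024, so the area is 1012.
Summing gcd(|Δx|,|Δy|) over the edges gives the boundary count: gcd(16,22) + gcd(85,63) + gcd(62,20) + gcd(7,21) = 2+1+2+7 = 12.
By Pick's theorem A = I + B/2 − 1, so I = 1012 − 12/2 + 1 = 1007.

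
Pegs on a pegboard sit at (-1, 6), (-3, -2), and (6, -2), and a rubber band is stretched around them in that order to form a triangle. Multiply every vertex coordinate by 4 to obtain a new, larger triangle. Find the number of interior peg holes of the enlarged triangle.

Using the shoelace formula, 2A = |[(-1)·(-2) − (-3)·6] + [(-3)·(-2) − 6·(-2)] + [6·6 − (-1)·(-2)]| = 72, so the area is 36.
Summing gcd(|Δx|,|Δy|) over the edges gives the boundary count: gcd(2,8) + gcd(9,0) + gcd(7,8) = 2+9+1 = 12.
Scaling by 4 multiplies the area by 4² = 16 (so the new area is 576) and multiplies the boundary lattice-point count by 4, giving 48.
By Pick's theorem, the interior count of the dilated polygon is 576 − 48/2 + 1 = 553.

553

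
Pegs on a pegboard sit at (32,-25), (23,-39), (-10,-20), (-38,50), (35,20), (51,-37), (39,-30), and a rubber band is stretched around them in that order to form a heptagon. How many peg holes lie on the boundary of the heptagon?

Along each edge there are gcd(|Δx|,|Δy|)+1 lattice points, so counting each shared vertex once the boundary has gcd(9,14) + gcd(33,19) + gcd(28,70) + gcd(73,30) + gcd(16,57) + gcd(12,7) + gcd(7,5) = 1+1+14+1+1+1+1 = 20.

20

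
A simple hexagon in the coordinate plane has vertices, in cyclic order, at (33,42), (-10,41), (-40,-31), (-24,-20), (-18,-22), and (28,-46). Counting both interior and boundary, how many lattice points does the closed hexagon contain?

4050

By the shoelace formula, twice the signed area is |[33·41 − (-10)·42] + [(-10)·(-31) − (-40)·41] + [(-40)·(-20) − (-24)·(-31)] + [(-24)·(-22) − (-18)·(-20)] + [(-18)·(-46) − 28·(-22)] + [28·42 − 33·(-46)]| = 8085, so the area is 4042.5.
The number of boundary lattice points is Σ gcd(|Δx|,|Δy|) = gcd(43,1) + gcd(30,72) + gcd(16,11) + gcd(6,2) + gcd(46,24) + gcd(5,88) = 1+6+1+2+2+1 = 13.
Pick's theorem gives I = A − B/2 + 1 = 4042.5 − 13/2 + 1 = 4037, so the closed region contains I + B = 4037 + 13 = 4050 lattice points.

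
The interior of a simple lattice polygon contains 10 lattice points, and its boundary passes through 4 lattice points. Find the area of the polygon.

11

Pick's theorem states A = I + B/2 − 1, so A = 10 + 4/2 − 1 = 11.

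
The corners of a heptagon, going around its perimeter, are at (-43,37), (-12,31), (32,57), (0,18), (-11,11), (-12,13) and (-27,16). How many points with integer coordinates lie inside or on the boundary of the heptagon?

Using the shoelace formula, 2A = |((-43)·31 − (-12)·37) + ((-12)·57 − 32·31) + (32·18 − 0·57) + (0·11 − (-11)·18) + ((-11)·13 − (-12)·11) + ((-12)·16 − (-27)·13) + ((-27)·37 − (-43)·16)| = 1954, so the area is 977.
The number of boundary lattice points is Σ gcd(|Δx|,|Δy|) = gcd(31,6) + gcd(44,26) + gcd(32,39) + gcd(11,7) + gcd(1,2) + gcd(15,3) + gcd(16,21) = 1+2+1+1+1+3+1 = 10.
Pick's theorem gives I = A − B/2 + 1 = 977 − 10/2 + 1 = 973, so the closed region contains I + B = 973 + 10 = 983 lattice points.

983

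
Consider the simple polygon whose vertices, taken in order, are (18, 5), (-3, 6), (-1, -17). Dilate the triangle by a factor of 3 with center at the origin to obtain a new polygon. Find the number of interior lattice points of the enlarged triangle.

2161

By the shoelace formula, twice the signed area is |(18·6 − (-3)·5) + ((-3)·(-17) − (-1)·6) + ((-1)·5 − 18·(-17))| = 481, so the area is 481/2.
The number of boundary lattice points is Σ gcd(|Δx|,|Δy|) = gcd(21,1) + gcd(2,23) + gcd(19,22) = 1+1+1 = 3.
Scaling by 3 multiplies the area by 3² = 9 (so the new area is 2164.5) and multiplies the boundary lattice-point count by 3, giving 9.
By Pick's theorem, the interior count of the dilated polygon is 2164.5 − 9/2 + 1 = 2161.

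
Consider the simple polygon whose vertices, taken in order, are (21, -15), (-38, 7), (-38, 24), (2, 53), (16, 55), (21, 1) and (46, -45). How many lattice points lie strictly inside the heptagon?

2859

Using the shoelace formula, 2A = |[21·7 − (-38)·(-15)] + [(-38)·24 − (-38)·7] + [(-38)·53 − 2·24] + [2·55 − 16·53] + [16·1 − 21·55] + [21·(-45) − 46·1] + [46·(-15) − 21·(-45)]| = 5744, so the area is 2872.
Along each edge there are gcd(|Δx|,|Δy|)+1 lattice points, so counting each shared vertex once the boundary has gcd(59,22) + gcd(0,17) + gcd(40,29) + gcd(14,2) + gcd(5,54) + gcd(25,46) + gcd(25,30) = 1+17+1+2+1+1+5 = 28.
Pick's theorem gives I = A − B/2 + 1 = 2872 − 28/2 + 1 = 2859.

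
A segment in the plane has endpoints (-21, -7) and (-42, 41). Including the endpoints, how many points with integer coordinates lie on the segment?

The number of lattice points on a segment between lattice points is gcd(|Δx|,|Δy|) + 1 = gcd(21,48) + 1 = 3 + 1 = 4.

4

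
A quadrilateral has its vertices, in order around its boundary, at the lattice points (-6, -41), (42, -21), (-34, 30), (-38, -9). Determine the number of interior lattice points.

The shoelace formula gives twice the area as |[(-6)·(-21) − 42·(-41)] + [42·30 − (-34)·(-21)] + [(-34)·(-9) − (-38)·30] + [(-38)·(-41) − (-6)·(-9)]| = 5344, so the area is 2672.
The number of boundary lattice points is Σ gcd(|Δx|,|Δy|) = gcd(48,20) + gcd(76,51) + gcd(4,39) + gcd(32,32) = 4+1+1+32 = 38.
By Pick's theorem A = I + B/2 − 1, so I = 2672 − 38/2 + 1 = 2654.

2654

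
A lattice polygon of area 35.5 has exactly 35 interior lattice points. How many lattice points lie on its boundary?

Pick's theorem gives A = I + B/2 − 1, so B = 2(A − I + 1) = 2(35.5 − 35 + 1) = 3.

3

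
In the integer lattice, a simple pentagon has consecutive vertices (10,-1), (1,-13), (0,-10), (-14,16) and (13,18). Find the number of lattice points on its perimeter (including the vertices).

Along each edge there are gcd(|Δx|,|Δy|)+1 lattice points, so counting each shared vertex once the boundary has gcd(9,12) + gcd(1,3) + gcd(14,26) + gcd(27,2) + gcd(3,19) = 3+1+2+1+1 = 8.

8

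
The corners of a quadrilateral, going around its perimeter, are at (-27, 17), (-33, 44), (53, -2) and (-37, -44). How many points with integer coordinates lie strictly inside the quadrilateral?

3553

Using the shoelace formula, 2A = |[(-27)·44 − (-33)·17] + [(-33)·(-2) − 53·44] + [53·(-44) − (-37)·(-2)] + [(-37)·17 − (-27)·(-44)]| = 7116, so the area is 3558.
Summing gcd(|Δx|,|Δy|) over the edges gives the boundary count: gcd(6,27) + gcd(86,46) + gcd(90,42) + gcd(10,61) = 3+2+6+1 = 12.
Pick's theorem gives I = A − B/2 + 1 = 3558 − 12/2 + 1 = 3553.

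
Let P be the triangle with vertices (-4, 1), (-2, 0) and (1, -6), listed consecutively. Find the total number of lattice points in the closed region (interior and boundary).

Using the shoelace formula, 2A = |((-4)·0 − (-2)·1) + ((-2)·(-6) − 1·0) + (1·1 − (-4)·(-6))| = 9, so the area is 9/2.
Summing gcd(|Δx|,|Δy|) over the edges gives the boundary count: gcd(2,1) + gcd(3,6) + gcd(5,7) = 1+3+1 = 5.
Pick's theorem gives I = A − B/2 + 1 = 9/2 − 5/2 + 1 = 3, so the closed region contains I + B = 3 + 5 = 8 lattice points.

8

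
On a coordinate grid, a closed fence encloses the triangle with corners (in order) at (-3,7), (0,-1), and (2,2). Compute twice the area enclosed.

25

The shoelace formula gives twice the area as |[(-3)·(-1) − 0·7] + [0·2 − 2·(-1)] + [2·7 − (-3)·2]| = 25, so the area is 25/2.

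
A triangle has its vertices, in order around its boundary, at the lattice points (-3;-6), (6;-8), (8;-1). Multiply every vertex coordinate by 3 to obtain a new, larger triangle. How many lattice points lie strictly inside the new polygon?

Using the shoelace formula, 2A = |((-3)·(-8) − 6·(-6)) + (6·(-1) − 8·(-8)) + (8·(-6) − (-3)·(-1))| = 67, so the area is 33.5.
The number of boundary lattice points is Σ gcd(|Δx|,|Δy|) = gcd(9,2) + gcd(2,7) + gcd(11,5) = 1+1+1 = 3.
Scaling by 3 multiplies the area by 3² = 9 (so the new area is 603/2) and multiplies the boundary lattice-point count by 3, giving 9.
By Pick's theorem, the interior count of the dilated polygon is 603/2 − 9/2 + 1 = 298.

298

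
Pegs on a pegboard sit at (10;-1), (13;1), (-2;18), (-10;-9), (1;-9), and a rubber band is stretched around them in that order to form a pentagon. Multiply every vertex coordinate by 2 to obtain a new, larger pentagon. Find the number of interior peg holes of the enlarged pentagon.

1276

By the shoelace formula, twice the signed area is |(10·1 − 13·(-1)) + (13·18 − (-2)·1) + ((-2)·(-9) − (-10)·18) + ((-10)·(-9) − 1·(-9)) + (1·(-1) − 10·(-9))| = 645, so the area is 645/2.
Along each edge there are gcd(|Δx|,|Δy|)+1 lattice points, so counting each shared vertex once the boundary has gcd(3,2) + gcd(15,17) + gcd(8,27) + gcd(11,0) + gcd(9,8) = 1+1+1+11+1 = 15.
Scaling by 2 multiplies the area by 2² = 4 (so the new area is 1290) and multiplies the boundary lattice-point count by 2, giving 30.
By Pick's theorem, the interior count of the dilated polygon is 1290 − 30/2 + 1 = 1276.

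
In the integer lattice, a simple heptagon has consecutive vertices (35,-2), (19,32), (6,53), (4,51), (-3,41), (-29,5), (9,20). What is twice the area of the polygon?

2215

By the shoelace formula, twice the signed area is |[35·32 − 19·(-2)] + [19·53 − 6·32] + [6·51 − 4·53] + [4·41 − (-3)·51] + [(-3)·5 − (-29)·41] + [(-29)·20 − 9·5] + [9·(-2) − 35·20]| = 2215, so the area is 1107.5.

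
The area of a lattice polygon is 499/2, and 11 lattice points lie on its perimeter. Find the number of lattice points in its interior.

Pick's theorem A = I + B/2 − 1 rearranges to I = A − B/2 + 1 = 499/2 − 11/2 + 1 = 245.

245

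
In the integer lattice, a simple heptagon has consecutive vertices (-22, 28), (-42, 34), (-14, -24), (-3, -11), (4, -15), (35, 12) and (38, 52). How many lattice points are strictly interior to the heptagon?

3105

Using the shoelace formula, 2A = |((-22)·34 − (-42)·28) + ((-42)·(-24) − (-14)·34) + ((-14)·(-11) − (-3)·(-24)) + ((-3)·(-15) − 4·(-11)) + (4·12 − 35·(-15)) + (35·52 − 38·12) + (38·28 − (-22)·52)| = 6228, so the area is 3114.
The number of boundary lattice points is Σ gcd(|Δx|,|Δy|) = gcd(20,6) + gcd(28,58) + gcd(11,13) + gcd(7,4) + gcd(31,27) + gcd(3,40) + gcd(60,24) = 2+2+1+1+1+1+12 = 20.
Pick's theorem gives I = A − B/2 + 1 = 3114 − 20/2 + 1 = 3105.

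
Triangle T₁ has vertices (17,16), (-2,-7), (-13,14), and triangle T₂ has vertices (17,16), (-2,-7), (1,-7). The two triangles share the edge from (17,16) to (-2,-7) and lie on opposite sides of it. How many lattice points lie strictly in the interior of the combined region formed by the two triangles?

358

The union is the simple quadrilateral with vertices (17,16), (-13,14), (-2,-7), (1,-7) in order.
Using the shoelace formula, 2A = |[17·14 − (-13)·16] + [(-13)·(-7) − (-2)·14] + [(-2)·(-7) − 1·(-7)] + [1·16 − 17·(-7)]| = 721, so the area is 360.5.
Along each edge there are gcd(|Δx|,|Δy|)+1 lattice points, so counting each shared vertex once the boundary has gcd(30,2) + gcd(11,21) + gcd(3,0) + gcd(16,23) = 2+1+3+1 = 7.
By Pick's theorem I = A − B/2 + 1 = 360.5 − 7/2 + 1 = 358.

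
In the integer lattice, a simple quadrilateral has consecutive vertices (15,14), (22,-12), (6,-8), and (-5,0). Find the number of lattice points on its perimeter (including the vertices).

The number of boundary lattice points is Σ gcd(|Δx|,|Δy|) = gcd(7,26) + gcd(16,4) + gcd(11,8) + gcd(20,14) = 1+4+1+2 = 8.

8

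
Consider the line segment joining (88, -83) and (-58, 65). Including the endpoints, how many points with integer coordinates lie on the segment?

The number of lattice points on a segment between lattice points is gcd(|Δx|,|Δy|) + 1 = gcd(146,148) + 1 = 2 + 1 = 3.

3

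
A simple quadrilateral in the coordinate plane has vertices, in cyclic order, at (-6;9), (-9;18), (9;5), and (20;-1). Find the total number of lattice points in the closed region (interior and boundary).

Using the shoelace formula, 2A = |((-6)·18 − (-9)·9) + ((-9)·5 − 9·18) + (9·(-1) − 20·5) + (20·9 − (-6)·(-1))| = 169, so the area is 169/2.
Along each edge there are gcd(|Δx|,|Δy|)+1 lattice points, so counting each shared vertex once the boundary has gcd(3,9) + gcd(18,13) + gcd(11,6) + gcd(26,10) = 3+1+1+2 = 7.
Pick's theorem gives I = A − B/2 + 1 = 169/2 − 7/2 + 1 = 82, so the closed region contains I + B = 82 + 7 = 89 lattice points.

89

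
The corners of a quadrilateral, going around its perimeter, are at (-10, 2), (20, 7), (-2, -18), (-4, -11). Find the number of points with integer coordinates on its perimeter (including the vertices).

8

The number of boundary lattice points is Σ gcd(|Δx|,|Δy|) = gcd(30,5) + gcd(22,25) + gcd(2,7) + gcd(6,13) = 5+1+1+1 = 8.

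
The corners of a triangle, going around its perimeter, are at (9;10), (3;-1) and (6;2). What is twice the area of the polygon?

The shoelace formula gives twice the area as |(9·(-1) − 3·10) + (3·2 − 6·(-1)) + (6·10 − 9·2)| = 15, so the area is 7.5.

15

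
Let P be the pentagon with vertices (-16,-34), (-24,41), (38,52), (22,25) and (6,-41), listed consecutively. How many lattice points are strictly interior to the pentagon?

3190

By the shoelace formula, twice the signed area is |((-16)·41 − (-24)·(-34)) + ((-24)·52 − 38·41) + (38·25 − 22·52) + (22·(-41) − 6·25) + (6·(-34) − (-16)·(-41))| = 6384, so the area is 3192.
Summing gcd(|Δx|,|Δy|) over the edges gives the boundary count: gcd(8,75) + gcd(62,11) + gcd(16,27) + gcd(16,66) + gcd(22,7) = 1+1+1+2+1 = 6.
Pick's theorem gives I = A − B/2 + 1 = 3192 − 6/2 + 1 = 3190.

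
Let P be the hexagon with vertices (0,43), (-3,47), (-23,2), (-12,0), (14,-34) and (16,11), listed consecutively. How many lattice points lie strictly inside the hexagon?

1499

Using the shoelace formula, 2A = |(0·47 − (-3)·43) + ((-3)·2 − (-23)·47) + ((-23)·0 − (-12)·2) + ((-12)·(-34) − 14·0) + (14·11 − 16·(-34)) + (16·43 − 0·11)| = 3022, so the area is 1511.
Summing gcd(|Δx|,|Δy|) over the edges gives the boundary count: gcd(3,4) + gcd(20,45) + gcd(11,2) + gcd(26,34) + gcd(2,45) + gcd(16,32) = 1+5+1+2+1+16 = 26.
Pick's theorem gives I = A − B/2 + 1 = 1511 − 26/2 + 1 = 1499.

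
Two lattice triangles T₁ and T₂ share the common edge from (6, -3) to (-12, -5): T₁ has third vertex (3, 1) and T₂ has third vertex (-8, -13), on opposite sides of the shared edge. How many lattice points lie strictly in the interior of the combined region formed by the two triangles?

The union is the simple quadrilateral with vertices (6, -3), (3, 1), (-12, -5), (-8, -13) in order.
Using the shoelace formula, 2A = |(6·1 − 3·(-3)) + (3·(-5) − (-12)·1) + ((-12)·(-13) − (-8)·(-5)) + ((-8)·(-3) − 6·(-13))| = 230, so the area is 115.
Summing gcd(|Δx|,|Δy|) over the edges gives the boundary count: gcd(3,4) + gcd(15,6) + gcd(4,8) + gcd(14,10) = 1+3+4+2 = 10.
By Pick's theorem I = A − B/2 + 1 = 115 − 10/2 + 1 = 111.

111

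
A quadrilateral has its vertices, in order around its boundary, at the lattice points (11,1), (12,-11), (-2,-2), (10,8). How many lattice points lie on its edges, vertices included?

5

The number of boundary lattice points is Σ gcd(|Δx|,|Δy|) = gcd(1,12) + gcd(14,9) + gcd(12,10) + gcd(1,7) = 1+1+2+1 = 5.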